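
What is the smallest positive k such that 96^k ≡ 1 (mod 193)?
96

193 is prime, so ord(96) divides φ(193) = 192.
Divisors of 192: 1, 2, 3, 4, 6, 8, 12, 16, 24, 32, 48, 64, 96, 192.
Repeated squaring: 96^1 ≡ 96, 96^2 ≡ 145, 96^4 ≡ 181, 96^8 ≡ 144, 96^16 ≡ 85, 96^32 ≡ 84, 96^64 ≡ 108, 96^128 ≡ 84 (mod 193).
Test 96^d mod 193 for each divisor d in increasing order:
96^1 ≡ 96
96^2 ≡ 145
96^3 = 96^2·96^1 ≡ 24
96^4 ≡ 181
96^6 = 96^4·96^2 ≡ 190
96^8 ≡ 144
96^12 = 96^8·96^4 ≡ 9
96^16 ≡ 85
96^24 = 96^16·96^8 ≡ 81
96^32 ≡ 84
96^48 = 96^32·96^16 ≡ 192
96^64 ≡ 108
96^96 = 96^64·96^32 ≡ 1  ← first divisor giving 1
The order is 96.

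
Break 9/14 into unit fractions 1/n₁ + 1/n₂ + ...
1/2 + 1/7

Greedy algorithm:
9/14: ceiling(14/9) = 2, use 1/2
1/7: ceiling(7/1) = 7, use 1/7
Result: 9/14 = 1/2 + 1/7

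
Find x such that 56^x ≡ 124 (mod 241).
201

Baby-step giant-step with step n = ⌈√241⌉ = 16.
Baby steps 56^j mod 241 (j:value) for j=0..15: 0:1, 1:56, 2:3, 3:168, 4:9, 5:22, 6:27, 7:66, 8:81, 9:198, 10:2, 11:112, 12:6, 13:95, 14:18, 15:44.
Giant-step multiplier: 56^(-16) ≡ 56^(240-16) = 56^224 ≡ 183 (mod 241).
Giant steps γ_i = 124·183^i mod 241: γ_0=124, γ_1=38, γ_2=206, γ_3=102, γ_4=109, γ_5=185, γ_6=115, γ_7=78, γ_8=55, γ_9=184, γ_10=173, γ_11=88, γ_12=198 (in table at j=9).
x = i·n + j = 12·16 + 9 = 201.
Check: 56^201 ≡ 124 (mod 241).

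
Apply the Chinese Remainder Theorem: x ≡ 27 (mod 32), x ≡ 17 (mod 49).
507

Using Chinese Remainder Theorem:
M = 32 × 49 = 1568
M1 = 49, M2 = 32
y1 = 49^(-1) mod 32 = 17
y2 = 32^(-1) mod 49 = 23
x = (27×49×17 + 17×32×23) mod 1568 = 507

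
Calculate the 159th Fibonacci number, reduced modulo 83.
34

Matrix identity: Q^n = [[F_(n+1), F_n], [F_n, F_(n-1)]] with Q = [[1,1],[1,0]].
n = 159 = 10011111₂. Square-and-multiply, entries mod 83:
Q^1 = [[1,1],[1,0]]
Q^2 = (Q^1)² = [[2,1],[1,1]]
Q^4 = (Q^2)² = [[5,3],[3,2]]
Q^9 = (Q^4)²·Q = [[55,34],[34,21]]
Q^19 = (Q^9)²·Q = [[42,31],[31,11]]
Q^39 = (Q^19)²·Q = [[52,69],[69,66]]
Q^79 = (Q^39)²·Q = [[3,78],[78,8]]
Q^159 = (Q^79)²·Q = [[62,34],[34,28]]
F_159 mod 83 = Q^159[0][1] = 34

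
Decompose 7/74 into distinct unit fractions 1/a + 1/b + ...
1/11 + 1/272 + 1/110704

Greedy algorithm:
7/74: ceiling(74/7) = 11, use 1/11
3/814: ceiling(814/3) = 272, use 1/272
1/110704: ceiling(110704/1) = 110704, use 1/110704
Result: 7/74 = 1/11 + 1/272 + 1/110704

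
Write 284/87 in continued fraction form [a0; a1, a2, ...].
[3; 3, 1, 3, 1, 1, 2]

Euclidean algorithm steps:
284 = 3 × 87 + 23
87 = 3 × 23 + 18
23 = 1 × 18 + 5
18 = 3 × 5 + 3
5 = 1 × 3 + 2
3 = 1 × 2 + 1
2 = 2 × 1 + 0
Continued fraction: [3; 3, 1, 3, 1, 1, 2]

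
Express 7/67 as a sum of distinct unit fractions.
1/10 + 1/224 + 1/75040

Greedy algorithm:
7/67: ceiling(67/7) = 10, use 1/10
3/670: ceiling(670/3) = 224, use 1/224
1/75040: ceiling(75040/1) = 75040, use 1/75040
Result: 7/67 = 1/10 + 1/224 + 1/75040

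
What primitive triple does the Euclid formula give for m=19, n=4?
(345, 152, 377)

Euclid's formula: a = m² - n², b = 2mn, c = m² + n²
m = 19, n = 4
a = 19² - 4² = 361 - 16 = 345
b = 2 × 19 × 4 = 152
c = 19² + 4² = 361 + 16 = 377
Verification: 345² + 152² = 119025 + 23104 = 142129 = 377² ✓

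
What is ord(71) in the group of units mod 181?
60

181 is prime, so ord(71) divides φ(181) = 180.
Divisors of 180: 1, 2, 3, 4, 5, 6, 9, 10, 12, 15, 18, 20, 30, 36, 45, 60, 90, 180.
Repeated squaring: 71^1 ≡ 71, 71^2 ≡ 154, 71^4 ≡ 5, 71^8 ≡ 25, 71^16 ≡ 82, 71^32 ≡ 27, 71^64 ≡ 5, 71^128 ≡ 25 (mod 181).
Test 71^d mod 181 for each divisor d in increasing order:
71^1 ≡ 71
71^2 ≡ 154
71^3 = 71^2·71^1 ≡ 74
71^4 ≡ 5
71^5 = 71^4·71^1 ≡ 174
71^6 = 71^4·71^2 ≡ 46
71^9 = 71^8·71^1 ≡ 146
71^10 = 71^8·71^2 ≡ 49
71^12 = 71^8·71^4 ≡ 125
71^15 = 71^8·71^4·71^2·71^1 ≡ 19
71^18 = 71^16·71^2 ≡ 139
71^20 = 71^16·71^4 ≡ 48
71^30 = 71^16·71^8·71^4·71^2 ≡ 180
71^36 = 71^32·71^4 ≡ 135
71^45 = 71^32·71^8·71^4·71^1 ≡ 162
71^60 = 71^32·71^16·71^8·71^4 ≡ 1  ← first divisor giving 1
The order is 60.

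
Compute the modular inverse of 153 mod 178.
121

gcd(153, 178) = 1, so the inverse exists.
Extended Euclidean algorithm on (178, 153):
178 = 1 × 153 + 25  ⟹  25 = (1)·178 + (-1)·153
153 = 6 × 25 + 3  ⟹  3 = (-6)·178 + (7)·153
25 = 8 × 3 + 1  ⟹  1 = (49)·178 + (-57)·153
So (-57)·153 ≡ 1 (mod 178), i.e. 153^(-1) ≡ -57 ≡ 121 (mod 178).
Check: 153 × 121 = 18513 ≡ 1 (mod 178)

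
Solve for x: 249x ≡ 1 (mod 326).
127

gcd(249, 326) = 1, so the inverse exists.
Extended Euclidean algorithm on (326, 249):
326 = 1 × 249 + 77  ⟹  77 = (1)·326 + (-1)·249
249 = 3 × 77 + 18  ⟹  18 = (-3)·326 + (4)·249
77 = 4 × 18 + 5  ⟹  5 = (13)·326 + (-17)·249
18 = 3 × 5 + 3  ⟹  3 = (-42)·326 + (55)·249
5 = 1 × 3 + 2  ⟹  2 = (55)·326 + (-72)·249
3 = 1 × 2 + 1  ⟹  1 = (-97)·326 + (127)·249
So (127)·249 ≡ 1 (mod 326), i.e. 249^(-1) ≡ 127 (mod 326).
Check: 249 × 127 = 31623 ≡ 1 (mod 326)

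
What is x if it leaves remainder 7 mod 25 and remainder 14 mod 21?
182

Using Chinese Remainder Theorem:
M = 25 × 21 = 525
M1 = 21, M2 = 25
y1 = 21^(-1) mod 25 = 6
y2 = 25^(-1) mod 21 = 16
x = (7×21×6 + 14×25×16) mod 525 = 182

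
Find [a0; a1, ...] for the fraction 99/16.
[6; 5, 3]

Euclidean algorithm steps:
99 = 6 × 16 + 3
16 = 5 × 3 + 1
3 = 3 × 1 + 0
Continued fraction: [6; 5, 3]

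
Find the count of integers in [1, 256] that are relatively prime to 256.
128

256 = 2^8
φ(n) = n × ∏(1 - 1/p) for each prime p dividing n
φ(256) = 256 × (1 - 1/2) = 128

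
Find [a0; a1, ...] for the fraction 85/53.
[1; 1, 1, 1, 1, 10]

Euclidean algorithm steps:
85 = 1 × 53 + 32
53 = 1 × 32 + 21
32 = 1 × 21 + 11
21 = 1 × 11 + 10
11 = 1 × 10 + 1
10 = 10 × 1 + 0
Continued fraction: [1; 1, 1, 1, 1, 10]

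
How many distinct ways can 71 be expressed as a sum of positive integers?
4697205

p(n) counts ways to write n as a sum of positive integers (order ignored).
Euler's pentagonal recurrence: p(k) = p(k-1) + p(k-2) - p(k-5) - p(k-7) + p(k-12) + p(k-15) - ... (offsets j(3j∓1)/2, signs ++--, p(0)=1, p(<0)=0).
DP table for k = 0..70: p(0)=1, p(1)=1, p(2)=2, p(3)=3, p(4)=5, p(5)=7, p(6)=11, p(7)=15, p(8)=22, p(9)=30, p(10)=42, p(11)=56, p(12)=77, p(13)=101, p(14)=135, p(15)=176, p(16)=231, p(17)=297, p(18)=385, p(19)=490, p(20)=627, p(21)=792, p(22)=1002, p(23)=1255, p(24)=1575, p(25)=1958, p(26)=2436, p(27)=3010, p(28)=3718, p(29)=4565, p(30)=5604, p(31)=6842, p(32)=8349, p(33)=10143, p(34)=12310, p(35)=14883, p(36)=17977, p(37)=21637, p(38)=26015, p(39)=31185, p(40)=37338, p(41)=44583, p(42)=53174, p(43)=63261, p(44)=75175, p(45)=89134, p(46)=105558, p(47)=124754, p(48)=147273, p(49)=173525, p(50)=204226, p(51)=239943, p(52)=281589, p(53)=329931, p(54)=386155, p(55)=451276, p(56)=526823, p(57)=614154, p(58)=715220, p(59)=831820, p(60)=966467, p(61)=1121505, p(62)=1300156, p(63)=1505499, p(64)=1741630, p(65)=2012558, p(66)=2323520, p(67)=2679689, p(68)=3087735, p(69)=3554345, p(70)=4087968.
Final step: p(71) = p(70) + p(69) - p(66) - p(64) + p(59) + p(56) - p(49) - p(45) + p(36) + p(31) - p(20) - p(14) + p(1)
= 4087968 + 3554345 - 2323520 - 1741630 + 831820 + 526823 - 173525 - 89134 + 17977 + 6842 - 627 - 135 + 1
= 4697205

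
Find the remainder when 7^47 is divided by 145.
103

Repeated squaring. Binary of 47 = 101111.
7^1 ≡ 7 (mod 145); 7^2 ≡ 49 (mod 145); 7^4 ≡ 81 (mod 145); 7^8 ≡ 36 (mod 145); 7^16 ≡ 136 (mod 145); 7^32 ≡ 81 (mod 145)
7^47 = 7^1 × 7^2 × 7^4 × 7^8 × 7^32 ≡ 103 (mod 145)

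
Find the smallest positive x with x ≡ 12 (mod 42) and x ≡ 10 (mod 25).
810

Using Chinese Remainder Theorem:
M = 42 × 25 = 1050
M1 = 25, M2 = 42
y1 = 25^(-1) mod 42 = 37
y2 = 42^(-1) mod 25 = 3
x = (12×25×37 + 10×42×3) mod 1050 = 810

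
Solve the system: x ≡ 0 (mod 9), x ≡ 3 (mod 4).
27

Using Chinese Remainder Theorem:
M = 9 × 4 = 36
M1 = 4, M2 = 9
y1 = 4^(-1) mod 9 = 7
y2 = 9^(-1) mod 4 = 1
x = (0×4×7 + 3×9×1) mod 36 = 27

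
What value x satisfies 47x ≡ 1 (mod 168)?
143

gcd(47, 168) = 1, so the inverse exists.
Extended Euclidean algorithm on (168, 47):
168 = 3 × 47 + 27  ⟹  27 = (1)·168 + (-3)·47
47 = 1 × 27 + 20  ⟹  20 = (-1)·168 + (4)·47
27 = 1 × 20 + 7  ⟹  7 = (2)·168 + (-7)·47
20 = 2 × 7 + 6  ⟹  6 = (-5)·168 + (18)·47
7 = 1 × 6 + 1  ⟹  1 = (7)·168 + (-25)·47
So (-25)·47 ≡ 1 (mod 168), i.e. 47^(-1) ≡ -25 ≡ 143 (mod 168).
Check: 47 × 143 = 6721 ≡ 1 (mod 168)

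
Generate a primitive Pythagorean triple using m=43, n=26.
(1173, 2236, 2525)

Euclid's formula: a = m² - n², b = 2mn, c = m² + n²
m = 43, n = 26
a = 43² - 26² = 1849 - 676 = 1173
b = 2 × 43 × 26 = 2236
c = 43² + 26² = 1849 + 676 = 2525
Verification: 1173² + 2236² = 1375929 + 4999696 = 6375625 = 2525² ✓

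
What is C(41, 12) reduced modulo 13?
0

Using Lucas' theorem:
Write n=41 and k=12 in base 13:
n in base 13: [3, 2]
k in base 13: [0, 12]
C(41,12) mod 13 = ∏ C(n_i, k_i) mod 13
Digit binomials (mod 13): C(3,0) = 1; C(2,12) = 0 (k_i > n_i)
Product: 1 × 0 = 0 ≡ 0 (mod 13)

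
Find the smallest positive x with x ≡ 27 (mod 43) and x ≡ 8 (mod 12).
500

Using Chinese Remainder Theorem:
M = 43 × 12 = 516
M1 = 12, M2 = 43
y1 = 12^(-1) mod 43 = 18
y2 = 43^(-1) mod 12 = 7
x = (27×12×18 + 8×43×7) mod 516 = 500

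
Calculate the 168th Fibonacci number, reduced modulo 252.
0

Matrix identity: Q^n = [[F_(n+1), F_n], [F_n, F_(n-1)]] with Q = [[1,1],[1,0]].
n = 168 = 10101000₂. Square-and-multiply, entries mod 252:
Q^1 = [[1,1],[1,0]]
Q^2 = (Q^1)² = [[2,1],[1,1]]
Q^5 = (Q^2)²·Q = [[8,5],[5,3]]
Q^10 = (Q^5)² = [[89,55],[55,34]]
Q^21 = (Q^10)²·Q = [[71,110],[110,213]]
Q^42 = (Q^21)² = [[5,244],[244,13]]
Q^84 = (Q^42)² = [[89,108],[108,233]]
Q^168 = (Q^84)² = [[181,0],[0,181]]
F_168 mod 252 = Q^168[0][1] = 0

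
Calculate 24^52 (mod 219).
210

Repeated squaring. Binary of 52 = 110100.
24^1 ≡ 24 (mod 219); 24^2 ≡ 138 (mod 219); 24^4 ≡ 210 (mod 219); 24^8 ≡ 81 (mod 219); 24^16 ≡ 210 (mod 219); 24^32 ≡ 81 (mod 219)
24^52 = 24^4 × 24^16 × 24^32 ≡ 210 (mod 219)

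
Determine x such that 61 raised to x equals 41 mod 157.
81

Baby-step giant-step with step n = ⌈√157⌉ = 13.
Baby steps 61^j mod 157 (j:value) for j=0..12: 0:1, 1:61, 2:110, 3:116, 4:11, 5:43, 6:111, 7:20, 8:121, 9:2, 10:122, 11:63, 12:75.
Giant-step multiplier: 61^(-13) ≡ 61^(156-13) = 61^143 ≡ 50 (mod 157).
Giant steps γ_i = 41·50^i mod 157: γ_0=41, γ_1=9, γ_2=136, γ_3=49, γ_4=95, γ_5=40, γ_6=116 (in table at j=3).
x = i·n + j = 6·13 + 3 = 81.
Check: 61^81 ≡ 41 (mod 157).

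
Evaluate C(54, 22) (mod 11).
6

Using Lucas' theorem:
Write n=54 and k=22 in base 11:
n in base 11: [4, 10]
k in base 11: [2, 0]
C(54,22) mod 11 = ∏ C(n_i, k_i) mod 11
Digit binomials (mod 11): C(4,2) = 6; C(10,0) = 1
Product: 6 × 1 = 6 ≡ 6 (mod 11)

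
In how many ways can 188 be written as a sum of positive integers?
1398341745571

p(n) counts ways to write n as a sum of positive integers (order ignored).
Euler's pentagonal recurrence: p(k) = p(k-1) + p(k-2) - p(k-5) - p(k-7) + p(k-12) + p(k-15) - ... (offsets j(3j∓1)/2, signs ++--, p(0)=1, p(<0)=0).
DP table for k = 0..187: p(0)=1, p(1)=1, p(2)=2, p(3)=3, p(4)=5, p(5)=7, p(6)=11, p(7)=15, p(8)=22, p(9)=30, p(10)=42, p(11)=56, p(12)=77, p(13)=101, p(14)=135, p(15)=176, p(16)=231, p(17)=297, p(18)=385, p(19)=490, p(20)=627, p(21)=792, p(22)=1002, p(23)=1255, p(24)=1575, p(25)=1958, p(26)=2436, p(27)=3010, p(28)=3718, p(29)=4565, p(30)=5604, p(31)=6842, p(32)=8349, p(33)=10143, p(34)=12310, p(35)=14883, p(36)=17977, p(37)=21637, p(38)=26015, p(39)=31185, p(40)=37338, p(41)=44583, p(42)=53174, p(43)=63261, p(44)=75175, p(45)=89134, p(46)=105558, p(47)=124754, p(48)=147273, p(49)=173525, p(50)=204226, p(51)=239943, p(52)=281589, p(53)=329931, p(54)=386155, p(55)=451276, p(56)=526823, p(57)=614154, p(58)=715220, p(59)=831820, p(60)=966467, p(61)=1121505, p(62)=1300156, p(63)=1505499, p(64)=1741630, p(65)=2012558, p(66)=2323520, p(67)=2679689, p(68)=3087735, p(69)=3554345, p(70)=4087968, p(71)=4697205, p(72)=5392783, p(73)=6185689, p(74)=7089500, p(75)=8118264, p(76)=9289091, p(77)=10619863, p(78)=12132164, p(79)=13848650, p(80)=15796476, p(81)=18004327, p(82)=20506255, p(83)=23338469, p(84)=26543660, p(85)=30167357, p(86)=34262962, p(87)=38887673, p(88)=44108109, p(89)=49995925, p(90)=56634173, p(91)=64112359, p(92)=72533807, p(93)=82010177, p(94)=92669720, p(95)=104651419, p(96)=118114304, p(97)=133230930, p(98)=150198136, p(99)=169229875, p(100)=190569292, p(101)=214481126, p(102)=241265379, p(103)=271248950, p(104)=304801365, p(105)=342325709, p(106)=384276336, p(107)=431149389, p(108)=483502844, p(109)=541946240, p(110)=607163746, p(111)=679903203, p(112)=761002156, p(113)=851376628, p(114)=952050665, p(115)=1064144451, p(116)=1188908248, p(117)=1327710076, p(118)=1482074143, p(119)=1653668665, p(120)=1844349560, p(121)=2056148051, p(122)=2291320912, p(123)=2552338241, p(124)=2841940500, p(125)=3163127352, p(126)=3519222692, p(127)=3913864295, p(128)=4351078600, p(129)=4835271870, p(130)=5371315400, p(131)=5964539504, p(132)=6620830889, p(133)=7346629512, p(134)=8149040695, p(135)=9035836076, p(136)=10015581680, p(137)=11097645016, p(138)=12292341831, p(139)=13610949895, p(140)=15065878135, p(141)=16670689208, p(142)=18440293320, p(143)=20390982757, p(144)=22540654445, p(145)=24908858009, p(146)=27517052599, p(147)=30388671978, p(148)=33549419497, p(149)=37027355200, p(150)=40853235313, p(151)=45060624582, p(152)=49686288421, p(153)=54770336324, p(154)=60356673280, p(155)=66493182097, p(156)=73232243759, p(157)=80630964769, p(158)=88751778802, p(159)=97662728555, p(160)=107438159466, p(161)=118159068427, p(162)=129913904637, p(163)=142798995930, p(164)=156919475295, p(165)=172389800255, p(166)=189334822579, p(167)=207890420102, p(168)=228204732751, p(169)=250438925115, p(170)=274768617130, p(171)=301384802048, p(172)=330495499613, p(173)=362326859895, p(174)=397125074750, p(175)=435157697830, p(176)=476715857290, p(177)=522115831195, p(178)=571701605655, p(179)=625846753120, p(180)=684957390936, p(181)=749474411781, p(182)=819876908323, p(183)=896684817527, p(184)=980462880430, p(185)=1071823774337, p(186)=1171432692373, p(187)=1280011042268.
Final step: p(188) = p(187) + p(186) - p(183) - p(181) + p(176) + p(173) - p(166) - p(162) + p(153) + p(148) - p(137) - p(131) + p(118) + p(111) - p(96) - p(88) + p(71) + p(62) - p(43) - p(33) + p(12) + p(1)
= 1280011042268 + 1171432692373 - 896684817527 - 749474411781 + 476715857290 + 362326859895 - 189334822579 - 129913904637 + 54770336324 + 33549419497 - 11097645016 - 5964539504 + 1482074143 + 679903203 - 118114304 - 44108109 + 4697205 + 1300156 - 63261 - 10143 + 77 + 1
= 1398341745571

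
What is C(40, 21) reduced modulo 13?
0

Using Lucas' theorem:
Write n=40 and k=21 in base 13:
n in base 13: [3, 1]
k in base 13: [1, 8]
C(40,21) mod 13 = ∏ C(n_i, k_i) mod 13
Digit binomials (mod 13): C(3,1) = 3; C(1,8) = 0 (k_i > n_i)
Product: 3 × 0 = 0 ≡ 0 (mod 13)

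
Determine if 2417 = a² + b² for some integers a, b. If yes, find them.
4² + 49² (a=4, b=49)

Factorization: 2417 = 2417
By Fermat: n is sum of two squares iff every prime p ≡ 3 (mod 4) appears to even power.
All primes ≡ 3 (mod 4) appear to even power.
Search a = 0, 1, 2, … for 2417 - a² a perfect square: first hit at a = 4: 2417 - 16 = 2401 = 49².
2417 = 4² + 49² = 16 + 2401 ✓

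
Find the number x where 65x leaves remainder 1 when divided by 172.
45

gcd(65, 172) = 1, so the inverse exists.
Extended Euclidean algorithm on (172, 65):
172 = 2 × 65 + 42  ⟹  42 = (1)·172 + (-2)·65
65 = 1 × 42 + 23  ⟹  23 = (-1)·172 + (3)·65
42 = 1 × 23 + 19  ⟹  19 = (2)·172 + (-5)·65
23 = 1 × 19 + 4  ⟹  4 = (-3)·172 + (8)·65
19 = 4 × 4 + 3  ⟹  3 = (14)·172 + (-37)·65
4 = 1 × 3 + 1  ⟹  1 = (-17)·172 + (45)·65
So (45)·65 ≡ 1 (mod 172), i.e. 65^(-1) ≡ 45 (mod 172).
Check: 65 × 45 = 2925 ≡ 1 (mod 172)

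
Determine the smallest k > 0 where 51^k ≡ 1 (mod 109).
108

109 is prime, so ord(51) divides φ(109) = 108.
Divisors of 108: 1, 2, 3, 4, 6, 9, 12, 18, 27, 36, 54, 108.
Repeated squaring: 51^1 ≡ 51, 51^2 ≡ 94, 51^4 ≡ 7, 51^8 ≡ 49, 51^16 ≡ 3, 51^32 ≡ 9, 51^64 ≡ 81 (mod 109).
Test 51^d mod 109 for each divisor d in increasing order:
51^1 ≡ 51
51^2 ≡ 94
51^3 = 51^2·51^1 ≡ 107
51^4 ≡ 7
51^6 = 51^4·51^2 ≡ 4
51^9 = 51^8·51^1 ≡ 101
51^12 = 51^8·51^4 ≡ 16
51^18 = 51^16·51^2 ≡ 64
51^27 = 51^16·51^8·51^2·51^1 ≡ 33
51^36 = 51^32·51^4 ≡ 63
51^54 = 51^32·51^16·51^4·51^2 ≡ 108
51^108 = 51^64·51^32·51^8·51^4 ≡ 1  ← first divisor giving 1
The order is 108.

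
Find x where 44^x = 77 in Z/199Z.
185

Baby-step giant-step with step n = ⌈√199⌉ = 15.
Baby steps 44^j mod 199 (j:value) for j=0..14: 0:1, 1:44, 2:145, 3:12, 4:130, 5:148, 6:144, 7:167, 8:184, 9:136, 10:14, 11:19, 12:40, 13:168, 14:29.
Giant-step multiplier: 44^(-15) ≡ 44^(198-15) = 44^183 ≡ 17 (mod 199).
Giant steps γ_i = 77·17^i mod 199: γ_0=77, γ_1=115, γ_2=164, γ_3=2, γ_4=34, γ_5=180, γ_6=75, γ_7=81, γ_8=183, γ_9=126, γ_10=152, γ_11=196, γ_12=148 (in table at j=5).
x = i·n + j = 12·15 + 5 = 185.
Check: 44^185 ≡ 77 (mod 199).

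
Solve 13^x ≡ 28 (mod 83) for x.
80

Baby-step giant-step with step n = ⌈√83⌉ = 10.
Baby steps 13^j mod 83 (j:value) for j=0..9: 0:1, 1:13, 2:3, 3:39, 4:9, 5:34, 6:27, 7:19, 8:81, 9:57.
Giant-step multiplier: 13^(-10) ≡ 13^(82-10) = 13^72 ≡ 69 (mod 83).
Giant steps γ_i = 28·69^i mod 83: γ_0=28, γ_1=23, γ_2=10, γ_3=26, γ_4=51, γ_5=33, γ_6=36, γ_7=77, γ_8=1 (in table at j=0).
x = i·n + j = 8·10 + 0 = 80.
Check: 13^80 ≡ 28 (mod 83).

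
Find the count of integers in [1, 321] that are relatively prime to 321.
212

321 = 3 × 107
φ(n) = n × ∏(1 - 1/p) for each prime p dividing n
φ(321) = 321 × (1 - 1/3) × (1 - 1/107) = 212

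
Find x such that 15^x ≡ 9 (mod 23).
20

Baby-step giant-step with step n = ⌈√23⌉ = 5.
Baby steps 15^j mod 23 (j:value) for j=0..4: 0:1, 1:15, 2:18, 3:17, 4:2.
Giant-step multiplier: 15^(-5) ≡ 15^(22-5) = 15^17 ≡ 10 (mod 23).
Giant steps γ_i = 9·10^i mod 23: γ_0=9, γ_1=21, γ_2=3, γ_3=7, γ_4=1 (in table at j=0).
x = i·n + j = 4·5 + 0 = 20.
Check: 15^20 ≡ 9 (mod 23).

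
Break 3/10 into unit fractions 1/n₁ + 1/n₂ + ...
1/4 + 1/20

Greedy algorithm:
3/10: ceiling(10/3) = 4, use 1/4
1/20: ceiling(20/1) = 20, use 1/20
Result: 3/10 = 1/4 + 1/20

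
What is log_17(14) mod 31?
16

Baby-step giant-step with step n = ⌈√31⌉ = 6.
Baby steps 17^j mod 31 (j:value) for j=0..5: 0:1, 1:17, 2:10, 3:15, 4:7, 5:26.
Giant-step multiplier: 17^(-6) ≡ 17^(30-6) = 17^24 ≡ 4 (mod 31).
Giant steps γ_i = 14·4^i mod 31: γ_0=14, γ_1=25, γ_2=7 (in table at j=4).
x = i·n + j = 2·6 + 4 = 16.
Check: 17^16 ≡ 14 (mod 31).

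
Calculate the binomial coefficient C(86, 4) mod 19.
1

Using Lucas' theorem:
Write n=86 and k=4 in base 19:
n in base 19: [4, 10]
k in base 19: [0, 4]
C(86,4) mod 19 = ∏ C(n_i, k_i) mod 19
Digit binomials (mod 19): C(4,0) = 1; C(10,4) = 210 ≡ 1
Product: 1 × 1 = 1 ≡ 1 (mod 19)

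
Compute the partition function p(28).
3718

p(n) counts ways to write n as a sum of positive integers (order ignored).
Euler's pentagonal recurrence: p(k) = p(k-1) + p(k-2) - p(k-5) - p(k-7) + p(k-12) + p(k-15) - ... (offsets j(3j∓1)/2, signs ++--, p(0)=1, p(<0)=0).
DP table for k = 0..27: p(0)=1, p(1)=1, p(2)=2, p(3)=3, p(4)=5, p(5)=7, p(6)=11, p(7)=15, p(8)=22, p(9)=30, p(10)=42, p(11)=56, p(12)=77, p(13)=101, p(14)=135, p(15)=176, p(16)=231, p(17)=297, p(18)=385, p(19)=490, p(20)=627, p(21)=792, p(22)=1002, p(23)=1255, p(24)=1575, p(25)=1958, p(26)=2436, p(27)=3010.
Final step: p(28) = p(27) + p(26) - p(23) - p(21) + p(16) + p(13) - p(6) - p(2)
= 3010 + 2436 - 1255 - 792 + 231 + 101 - 11 - 2
= 3718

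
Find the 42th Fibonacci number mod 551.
464

Matrix identity: Q^n = [[F_(n+1), F_n], [F_n, F_(n-1)]] with Q = [[1,1],[1,0]].
n = 42 = 101010₂. Square-and-multiply, entries mod 551:
Q^1 = [[1,1],[1,0]]
Q^2 = (Q^1)² = [[2,1],[1,1]]
Q^5 = (Q^2)²·Q = [[8,5],[5,3]]
Q^10 = (Q^5)² = [[89,55],[55,34]]
Q^21 = (Q^10)²·Q = [[79,477],[477,153]]
Q^42 = (Q^21)² = [[146,464],[464,233]]
F_42 mod 551 = Q^42[0][1] = 464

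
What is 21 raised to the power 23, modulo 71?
68

Repeated squaring. Binary of 23 = 10111.
21^1 ≡ 21 (mod 71); 21^2 ≡ 15 (mod 71); 21^4 ≡ 12 (mod 71); 21^8 ≡ 2 (mod 71); 21^16 ≡ 4 (mod 71)
21^23 = 21^1 × 21^2 × 21^4 × 21^16 ≡ 68 (mod 71)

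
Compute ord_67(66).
2

67 is prime, so ord(66) divides φ(67) = 66.
Divisors of 66: 1, 2, 3, 6, 11, 22, 33, 66.
Repeated squaring: 66^1 ≡ 66, 66^2 ≡ 1, 66^4 ≡ 1, 66^8 ≡ 1, 66^16 ≡ 1, 66^32 ≡ 1, 66^64 ≡ 1 (mod 67).
Test 66^d mod 67 for each divisor d in increasing order:
66^1 ≡ 66
66^2 ≡ 1  ← first divisor giving 1
The order is 2.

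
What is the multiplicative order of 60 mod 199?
22

199 is prime, so ord(60) divides φ(199) = 198.
Divisors of 198: 1, 2, 3, 6, 9, 11, 18, 22, 33, 66, 99, 198.
Repeated squaring: 60^1 ≡ 60, 60^2 ≡ 18, 60^4 ≡ 125, 60^8 ≡ 103, 60^16 ≡ 62, 60^32 ≡ 63, 60^64 ≡ 188, 60^128 ≡ 121 (mod 199).
Test 60^d mod 199 for each divisor d in increasing order:
60^1 ≡ 60
60^2 ≡ 18
60^3 = 60^2·60^1 ≡ 85
60^6 = 60^4·60^2 ≡ 61
60^9 = 60^8·60^1 ≡ 11
60^11 = 60^8·60^2·60^1 ≡ 198
60^18 = 60^16·60^2 ≡ 121
60^22 = 60^16·60^4·60^2 ≡ 1  ← first divisor giving 1
The order is 22.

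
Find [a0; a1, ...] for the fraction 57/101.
[0; 1, 1, 3, 2, 1, 1, 2]

Euclidean algorithm steps:
57 = 0 × 101 + 57
101 = 1 × 57 + 44
57 = 1 × 44 + 13
44 = 3 × 13 + 5
13 = 2 × 5 + 3
5 = 1 × 3 + 2
3 = 1 × 2 + 1
2 = 2 × 1 + 0
Continued fraction: [0; 1, 1, 3, 2, 1, 1, 2]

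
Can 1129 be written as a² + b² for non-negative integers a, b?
20² + 27² (a=20, b=27)

Factorization: 1129 = 1129
By Fermat: n is sum of two squares iff every prime p ≡ 3 (mod 4) appears to even power.
All primes ≡ 3 (mod 4) appear to even power.
Search a = 0, 1, 2, … for 1129 - a² a perfect square: first hit at a = 20: 1129 - 400 = 729 = 27².
1129 = 20² + 27² = 400 + 729 ✓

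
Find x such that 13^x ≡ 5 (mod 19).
14

Baby-step giant-step with step n = ⌈√19⌉ = 5.
Baby steps 13^j mod 19 (j:value) for j=0..4: 0:1, 1:13, 2:17, 3:12, 4:4.
Giant-step multiplier: 13^(-5) ≡ 13^(18-5) = 13^13 ≡ 15 (mod 19).
Giant steps γ_i = 5·15^i mod 19: γ_0=5, γ_1=18, γ_2=4 (in table at j=4).
x = i·n + j = 2·5 + 4 = 14.
Check: 13^14 ≡ 5 (mod 19).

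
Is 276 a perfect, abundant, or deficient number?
abundant

Proper divisors of 276: sum = 1 + 2 + 3 + 4 + 6 + 12 + 23 + 46 + 69 + 92 + 138 = 396
Since 396 > 276, 276 is abundant.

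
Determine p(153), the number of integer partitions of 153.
54770336324

p(n) counts ways to write n as a sum of positive integers (order ignored).
Euler's pentagonal recurrence: p(k) = p(k-1) + p(k-2) - p(k-5) - p(k-7) + p(k-12) + p(k-15) - ... (offsets j(3j∓1)/2, signs ++--, p(0)=1, p(<0)=0).
DP table for k = 0..152: p(0)=1, p(1)=1, p(2)=2, p(3)=3, p(4)=5, p(5)=7, p(6)=11, p(7)=15, p(8)=22, p(9)=30, p(10)=42, p(11)=56, p(12)=77, p(13)=101, p(14)=135, p(15)=176, p(16)=231, p(17)=297, p(18)=385, p(19)=490, p(20)=627, p(21)=792, p(22)=1002, p(23)=1255, p(24)=1575, p(25)=1958, p(26)=2436, p(27)=3010, p(28)=3718, p(29)=4565, p(30)=5604, p(31)=6842, p(32)=8349, p(33)=10143, p(34)=12310, p(35)=14883, p(36)=17977, p(37)=21637, p(38)=26015, p(39)=31185, p(40)=37338, p(41)=44583, p(42)=53174, p(43)=63261, p(44)=75175, p(45)=89134, p(46)=105558, p(47)=124754, p(48)=147273, p(49)=173525, p(50)=204226, p(51)=239943, p(52)=281589, p(53)=329931, p(54)=386155, p(55)=451276, p(56)=526823, p(57)=614154, p(58)=715220, p(59)=831820, p(60)=966467, p(61)=1121505, p(62)=1300156, p(63)=1505499, p(64)=1741630, p(65)=2012558, p(66)=2323520, p(67)=2679689, p(68)=3087735, p(69)=3554345, p(70)=4087968, p(71)=4697205, p(72)=5392783, p(73)=6185689, p(74)=7089500, p(75)=8118264, p(76)=9289091, p(77)=10619863, p(78)=12132164, p(79)=13848650, p(80)=15796476, p(81)=18004327, p(82)=20506255, p(83)=23338469, p(84)=26543660, p(85)=30167357, p(86)=34262962, p(87)=38887673, p(88)=44108109, p(89)=49995925, p(90)=56634173, p(91)=64112359, p(92)=72533807, p(93)=82010177, p(94)=92669720, p(95)=104651419, p(96)=118114304, p(97)=133230930, p(98)=150198136, p(99)=169229875, p(100)=190569292, p(101)=214481126, p(102)=241265379, p(103)=271248950, p(104)=304801365, p(105)=342325709, p(106)=384276336, p(107)=431149389, p(108)=483502844, p(109)=541946240, p(110)=607163746, p(111)=679903203, p(112)=761002156, p(113)=851376628, p(114)=952050665, p(115)=1064144451, p(116)=1188908248, p(117)=1327710076, p(118)=1482074143, p(119)=1653668665, p(120)=1844349560, p(121)=2056148051, p(122)=2291320912, p(123)=2552338241, p(124)=2841940500, p(125)=3163127352, p(126)=3519222692, p(127)=3913864295, p(128)=4351078600, p(129)=4835271870, p(130)=5371315400, p(131)=5964539504, p(132)=6620830889, p(133)=7346629512, p(134)=8149040695, p(135)=9035836076, p(136)=10015581680, p(137)=11097645016, p(138)=12292341831, p(139)=13610949895, p(140)=15065878135, p(141)=16670689208, p(142)=18440293320, p(143)=20390982757, p(144)=22540654445, p(145)=24908858009, p(146)=27517052599, p(147)=30388671978, p(148)=33549419497, p(149)=37027355200, p(150)=40853235313, p(151)=45060624582, p(152)=49686288421.
Final step: p(153) = p(152) + p(151) - p(148) - p(146) + p(141) + p(138) - p(131) - p(127) + p(118) + p(113) - p(102) - p(96) + p(83) + p(76) - p(61) - p(53) + p(36) + p(27) - p(8)
= 49686288421 + 45060624582 - 33549419497 - 27517052599 + 16670689208 + 12292341831 - 5964539504 - 3913864295 + 1482074143 + 851376628 - 241265379 - 118114304 + 23338469 + 9289091 - 1121505 - 329931 + 17977 + 3010 - 22
= 54770336324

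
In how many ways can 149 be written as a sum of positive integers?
37027355200

p(n) counts ways to write n as a sum of positive integers (order ignored).
Euler's pentagonal recurrence: p(k) = p(k-1) + p(k-2) - p(k-5) - p(k-7) + p(k-12) + p(k-15) - ... (offsets j(3j∓1)/2, signs ++--, p(0)=1, p(<0)=0).
DP table for k = 0..148: p(0)=1, p(1)=1, p(2)=2, p(3)=3, p(4)=5, p(5)=7, p(6)=11, p(7)=15, p(8)=22, p(9)=30, p(10)=42, p(11)=56, p(12)=77, p(13)=101, p(14)=135, p(15)=176, p(16)=231, p(17)=297, p(18)=385, p(19)=490, p(20)=627, p(21)=792, p(22)=1002, p(23)=1255, p(24)=1575, p(25)=1958, p(26)=2436, p(27)=3010, p(28)=3718, p(29)=4565, p(30)=5604, p(31)=6842, p(32)=8349, p(33)=10143, p(34)=12310, p(35)=14883, p(36)=17977, p(37)=21637, p(38)=26015, p(39)=31185, p(40)=37338, p(41)=44583, p(42)=53174, p(43)=63261, p(44)=75175, p(45)=89134, p(46)=105558, p(47)=124754, p(48)=147273, p(49)=173525, p(50)=204226, p(51)=239943, p(52)=281589, p(53)=329931, p(54)=386155, p(55)=451276, p(56)=526823, p(57)=614154, p(58)=715220, p(59)=831820, p(60)=966467, p(61)=1121505, p(62)=1300156, p(63)=1505499, p(64)=1741630, p(65)=2012558, p(66)=2323520, p(67)=2679689, p(68)=3087735, p(69)=3554345, p(70)=4087968, p(71)=4697205, p(72)=5392783, p(73)=6185689, p(74)=7089500, p(75)=8118264, p(76)=9289091, p(77)=10619863, p(78)=12132164, p(79)=13848650, p(80)=15796476, p(81)=18004327, p(82)=20506255, p(83)=23338469, p(84)=26543660, p(85)=30167357, p(86)=34262962, p(87)=38887673, p(88)=44108109, p(89)=49995925, p(90)=56634173, p(91)=64112359, p(92)=72533807, p(93)=82010177, p(94)=92669720, p(95)=104651419, p(96)=118114304, p(97)=133230930, p(98)=150198136, p(99)=169229875, p(100)=190569292, p(101)=214481126, p(102)=241265379, p(103)=271248950, p(104)=304801365, p(105)=342325709, p(106)=384276336, p(107)=431149389, p(108)=483502844, p(109)=541946240, p(110)=607163746, p(111)=679903203, p(112)=761002156, p(113)=851376628, p(114)=952050665, p(115)=1064144451, p(116)=1188908248, p(117)=1327710076, p(118)=1482074143, p(119)=1653668665, p(120)=1844349560, p(121)=2056148051, p(122)=2291320912, p(123)=2552338241, p(124)=2841940500, p(125)=3163127352, p(126)=3519222692, p(127)=3913864295, p(128)=4351078600, p(129)=4835271870, p(130)=5371315400, p(131)=5964539504, p(132)=6620830889, p(133)=7346629512, p(134)=8149040695, p(135)=9035836076, p(136)=10015581680, p(137)=11097645016, p(138)=12292341831, p(139)=13610949895, p(140)=15065878135, p(141)=16670689208, p(142)=18440293320, p(143)=20390982757, p(144)=22540654445, p(145)=24908858009, p(146)=27517052599, p(147)=30388671978, p(148)=33549419497.
Final step: p(149) = p(148) + p(147) - p(144) - p(142) + p(137) + p(134) - p(127) - p(123) + p(114) + p(109) - p(98) - p(92) + p(79) + p(72) - p(57) - p(49) + p(32) + p(23) - p(4)
= 33549419497 + 30388671978 - 22540654445 - 18440293320 + 11097645016 + 8149040695 - 3913864295 - 2552338241 + 952050665 + 541946240 - 150198136 - 72533807 + 13848650 + 5392783 - 614154 - 173525 + 8349 + 1255 - 5
= 37027355200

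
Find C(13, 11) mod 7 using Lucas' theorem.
1

Using Lucas' theorem:
Write n=13 and k=11 in base 7:
n in base 7: [1, 6]
k in base 7: [1, 4]
C(13,11) mod 7 = ∏ C(n_i, k_i) mod 7
Digit binomials (mod 7): C(1,1) = 1; C(6,4) = 15 ≡ 1
Product: 1 × 1 = 1 ≡ 1 (mod 7)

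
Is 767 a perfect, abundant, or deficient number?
deficient

Proper divisors of 767: sum = 1 + 13 + 59 = 73
Since 73 < 767, 767 is deficient.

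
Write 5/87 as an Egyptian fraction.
1/18 + 1/522

Greedy algorithm:
5/87: ceiling(87/5) = 18, use 1/18
1/522: ceiling(522/1) = 522, use 1/522
Result: 5/87 = 1/18 + 1/522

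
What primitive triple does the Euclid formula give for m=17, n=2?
(285, 68, 293)

Euclid's formula: a = m² - n², b = 2mn, c = m² + n²
m = 17, n = 2
a = 17² - 2² = 289 - 4 = 285
b = 2 × 17 × 2 = 68
c = 17² + 2² = 289 + 4 = 293
Verification: 285² + 68² = 81225 + 4624 = 85849 = 293² ✓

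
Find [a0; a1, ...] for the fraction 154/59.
[2; 1, 1, 1, 1, 3, 3]

Euclidean algorithm steps:
154 = 2 × 59 + 36
59 = 1 × 36 + 23
36 = 1 × 23 + 13
23 = 1 × 13 + 10
13 = 1 × 10 + 3
10 = 3 × 3 + 1
3 = 3 × 1 + 0
Continued fraction: [2; 1, 1, 1, 1, 3, 3]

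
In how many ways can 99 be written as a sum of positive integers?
169229875

p(n) counts ways to write n as a sum of positive integers (order ignored).
Euler's pentagonal recurrence: p(k) = p(k-1) + p(k-2) - p(k-5) - p(k-7) + p(k-12) + p(k-15) - ... (offsets j(3j∓1)/2, signs ++--, p(0)=1, p(<0)=0).
DP table for k = 0..98: p(0)=1, p(1)=1, p(2)=2, p(3)=3, p(4)=5, p(5)=7, p(6)=11, p(7)=15, p(8)=22, p(9)=30, p(10)=42, p(11)=56, p(12)=77, p(13)=101, p(14)=135, p(15)=176, p(16)=231, p(17)=297, p(18)=385, p(19)=490, p(20)=627, p(21)=792, p(22)=1002, p(23)=1255, p(24)=1575, p(25)=1958, p(26)=2436, p(27)=3010, p(28)=3718, p(29)=4565, p(30)=5604, p(31)=6842, p(32)=8349, p(33)=10143, p(34)=12310, p(35)=14883, p(36)=17977, p(37)=21637, p(38)=26015, p(39)=31185, p(40)=37338, p(41)=44583, p(42)=53174, p(43)=63261, p(44)=75175, p(45)=89134, p(46)=105558, p(47)=124754, p(48)=147273, p(49)=173525, p(50)=204226, p(51)=239943, p(52)=281589, p(53)=329931, p(54)=386155, p(55)=451276, p(56)=526823, p(57)=614154, p(58)=715220, p(59)=831820, p(60)=966467, p(61)=1121505, p(62)=1300156, p(63)=1505499, p(64)=1741630, p(65)=2012558, p(66)=2323520, p(67)=2679689, p(68)=3087735, p(69)=3554345, p(70)=4087968, p(71)=4697205, p(72)=5392783, p(73)=6185689, p(74)=7089500, p(75)=8118264, p(76)=9289091, p(77)=10619863, p(78)=12132164, p(79)=13848650, p(80)=15796476, p(81)=18004327, p(82)=20506255, p(83)=23338469, p(84)=26543660, p(85)=30167357, p(86)=34262962, p(87)=38887673, p(88)=44108109, p(89)=49995925, p(90)=56634173, p(91)=64112359, p(92)=72533807, p(93)=82010177, p(94)=92669720, p(95)=104651419, p(96)=118114304, p(97)=133230930, p(98)=150198136.
Final step: p(99) = p(98) + p(97) - p(94) - p(92) + p(87) + p(84) - p(77) - p(73) + p(64) + p(59) - p(48) - p(42) + p(29) + p(22) - p(7)
= 150198136 + 133230930 - 92669720 - 72533807 + 38887673 + 26543660 - 10619863 - 6185689 + 1741630 + 831820 - 147273 - 53174 + 4565 + 1002 - 15
= 169229875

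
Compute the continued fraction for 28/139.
[0; 4, 1, 27]

Euclidean algorithm steps:
28 = 0 × 139 + 28
139 = 4 × 28 + 27
28 = 1 × 27 + 1
27 = 27 × 1 + 0
Continued fraction: [0; 4, 1, 27]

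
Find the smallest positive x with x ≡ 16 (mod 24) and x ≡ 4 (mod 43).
520

Using Chinese Remainder Theorem:
M = 24 × 43 = 1032
M1 = 43, M2 = 24
y1 = 43^(-1) mod 24 = 19
y2 = 24^(-1) mod 43 = 9
x = (16×43×19 + 4×24×9) mod 1032 = 520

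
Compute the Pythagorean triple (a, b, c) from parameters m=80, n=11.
(6279, 1760, 6521)

Euclid's formula: a = m² - n², b = 2mn, c = m² + n²
m = 80, n = 11
a = 80² - 11² = 6400 - 121 = 6279
b = 2 × 80 × 11 = 1760
c = 80² + 11² = 6400 + 121 = 6521
Verification: 6279² + 1760² = 39425841 + 3097600 = 42523441 = 6521² ✓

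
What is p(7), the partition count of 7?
15

p(n) counts ways to write n as a sum of positive integers (order ignored).
Examples: 7; 6 + 1; 5 + 2; 5 + 1 + 1; 4 + 3; ... (15 total)
p(7) = 15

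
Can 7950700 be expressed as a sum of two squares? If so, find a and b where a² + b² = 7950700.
Not possible

Factorization: 7950700 = 2^2 × 5^2 × 43^3
By Fermat: n is sum of two squares iff every prime p ≡ 3 (mod 4) appears to even power.
Prime(s) ≡ 3 (mod 4) with odd exponent: [(43, 3)]
Therefore 7950700 cannot be expressed as a² + b².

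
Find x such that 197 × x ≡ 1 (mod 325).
33

gcd(197, 325) = 1, so the inverse exists.
Extended Euclidean algorithm on (325, 197):
325 = 1 × 197 + 128  ⟹  128 = (1)·325 + (-1)·197
197 = 1 × 128 + 69  ⟹  69 = (-1)·325 + (2)·197
128 = 1 × 69 + 59  ⟹  59 = (2)·325 + (-3)·197
69 = 1 × 59 + 10  ⟹  10 = (-3)·325 + (5)·197
59 = 5 × 10 + 9  ⟹  9 = (17)·325 + (-28)·197
10 = 1 × 9 + 1  ⟹  1 = (-20)·325 + (33)·197
So (33)·197 ≡ 1 (mod 325), i.e. 197^(-1) ≡ 33 (mod 325).
Check: 197 × 33 = 6501 ≡ 1 (mod 325)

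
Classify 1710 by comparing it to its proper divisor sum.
abundant

Proper divisors of 1710: sum = 1 + 2 + 3 + 5 + 6 + 9 + 10 + 15 + ... + 285 + 342 + 570 + 855 (23 divisors) = 2970
Since 2970 > 1710, 1710 is abundant.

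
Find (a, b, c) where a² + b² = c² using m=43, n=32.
(825, 2752, 2873)

Euclid's formula: a = m² - n², b = 2mn, c = m² + n²
m = 43, n = 32
a = 43² - 32² = 1849 - 1024 = 825
b = 2 × 43 × 32 = 2752
c = 43² + 32² = 1849 + 1024 = 2873
Verification: 825² + 2752² = 680625 + 7573504 = 8254129 = 2873² ✓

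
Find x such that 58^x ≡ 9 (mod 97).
52

Baby-step giant-step with step n = ⌈√97⌉ = 10.
Baby steps 58^j mod 97 (j:value) for j=0..9: 0:1, 1:58, 2:66, 3:45, 4:88, 5:60, 6:85, 7:80, 8:81, 9:42.
Giant-step multiplier: 58^(-10) ≡ 58^(96-10) = 58^86 ≡ 53 (mod 97).
Giant steps γ_i = 9·53^i mod 97: γ_0=9, γ_1=89, γ_2=61, γ_3=32, γ_4=47, γ_5=66 (in table at j=2).
x = i·n + j = 5·10 + 2 = 52.
Check: 58^52 ≡ 9 (mod 97).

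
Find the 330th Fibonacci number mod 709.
426

Matrix identity: Q^n = [[F_(n+1), F_n], [F_n, F_(n-1)]] with Q = [[1,1],[1,0]].
n = 330 = 101001010₂. Square-and-multiply, entries mod 709:
Q^1 = [[1,1],[1,0]]
Q^2 = (Q^1)² = [[2,1],[1,1]]
Q^5 = (Q^2)²·Q = [[8,5],[5,3]]
Q^10 = (Q^5)² = [[89,55],[55,34]]
Q^20 = (Q^10)² = [[311,384],[384,636]]
Q^41 = (Q^20)²·Q = [[212,281],[281,640]]
Q^82 = (Q^41)² = [[539,479],[479,60]]
Q^165 = (Q^82)²·Q = [[41,265],[265,485]]
Q^330 = (Q^165)² = [[297,426],[426,580]]
F_330 mod 709 = Q^330[0][1] = 426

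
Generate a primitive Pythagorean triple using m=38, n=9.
(1363, 684, 1525)

Euclid's formula: a = m² - n², b = 2mn, c = m² + n²
m = 38, n = 9
a = 38² - 9² = 1444 - 81 = 1363
b = 2 × 38 × 9 = 684
c = 38² + 9² = 1444 + 81 = 1525
Verification: 1363² + 684² = 1857769 + 467856 = 2325625 = 1525² ✓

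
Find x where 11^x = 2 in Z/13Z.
7

Baby-step giant-step with step n = ⌈√13⌉ = 4.
Baby steps 11^j mod 13 (j:value) for j=0..3: 0:1, 1:11, 2:4, 3:5.
Giant-step multiplier: 11^(-4) ≡ 11^(12-4) = 11^8 ≡ 9 (mod 13).
Giant steps γ_i = 2·9^i mod 13: γ_0=2, γ_1=5 (in table at j=3).
x = i·n + j = 1·4 + 3 = 7.
Check: 11^7 ≡ 2 (mod 13).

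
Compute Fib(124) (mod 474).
195

Matrix identity: Q^n = [[F_(n+1), F_n], [F_n, F_(n-1)]] with Q = [[1,1],[1,0]].
n = 124 = 1111100₂. Square-and-multiply, entries mod 474:
Q^1 = [[1,1],[1,0]]
Q^3 = (Q^1)²·Q = [[3,2],[2,1]]
Q^7 = (Q^3)²·Q = [[21,13],[13,8]]
Q^15 = (Q^7)²·Q = [[39,136],[136,377]]
Q^31 = (Q^15)²·Q = [[279,109],[109,170]]
Q^62 = (Q^31)² = [[136,119],[119,17]]
Q^124 = (Q^62)² = [[425,195],[195,230]]
F_124 mod 474 = Q^124[0][1] = 195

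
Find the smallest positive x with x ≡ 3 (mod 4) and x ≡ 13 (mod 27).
67

Using Chinese Remainder Theorem:
M = 4 × 27 = 108
M1 = 27, M2 = 4
y1 = 27^(-1) mod 4 = 3
y2 = 4^(-1) mod 27 = 7
x = (3×27×3 + 13×4×7) mod 108 = 67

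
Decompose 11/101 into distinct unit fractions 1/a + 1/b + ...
1/10 + 1/113 + 1/16305 + 1/372177930

Greedy algorithm:
11/101: ceiling(101/11) = 10, use 1/10
9/1010: ceiling(1010/9) = 113, use 1/113
7/114130: ceiling(114130/7) = 16305, use 1/16305
1/372177930: ceiling(372177930/1) = 372177930, use 1/372177930
Result: 11/101 = 1/10 + 1/113 + 1/16305 + 1/372177930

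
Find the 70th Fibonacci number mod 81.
80

Matrix identity: Q^n = [[F_(n+1), F_n], [F_n, F_(n-1)]] with Q = [[1,1],[1,0]].
n = 70 = 1000110₂. Square-and-multiply, entries mod 81:
Q^1 = [[1,1],[1,0]]
Q^2 = (Q^1)² = [[2,1],[1,1]]
Q^4 = (Q^2)² = [[5,3],[3,2]]
Q^8 = (Q^4)² = [[34,21],[21,13]]
Q^17 = (Q^8)²·Q = [[73,58],[58,15]]
Q^35 = (Q^17)²·Q = [[27,26],[26,1]]
Q^70 = (Q^35)² = [[28,80],[80,29]]
F_70 mod 81 = Q^70[0][1] = 80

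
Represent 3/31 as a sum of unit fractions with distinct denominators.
1/11 + 1/171 + 1/58311

Greedy algorithm:
3/31: ceiling(31/3) = 11, use 1/11
2/341: ceiling(341/2) = 171, use 1/171
1/58311: ceiling(58311/1) = 58311, use 1/58311
Result: 3/31 = 1/11 + 1/171 + 1/58311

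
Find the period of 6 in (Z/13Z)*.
12

13 is prime, so ord(6) divides φ(13) = 12.
Divisors of 12: 1, 2, 3, 4, 6, 12.
Repeated squaring: 6^1 ≡ 6, 6^2 ≡ 10, 6^4 ≡ 9, 6^8 ≡ 3 (mod 13).
Test 6^d mod 13 for each divisor d in increasing order:
6^1 ≡ 6
6^2 ≡ 10
6^3 = 6^2·6^1 ≡ 8
6^4 ≡ 9
6^6 = 6^4·6^2 ≡ 12
6^12 = 6^8·6^4 ≡ 1  ← first divisor giving 1
The order is 12.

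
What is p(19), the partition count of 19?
490

p(n) counts ways to write n as a sum of positive integers (order ignored).
Euler's pentagonal recurrence: p(k) = p(k-1) + p(k-2) - p(k-5) - p(k-7) + p(k-12) + p(k-15) - ... (offsets j(3j∓1)/2, signs ++--, p(0)=1, p(<0)=0).
DP table for k = 0..18: p(0)=1, p(1)=1, p(2)=2, p(3)=3, p(4)=5, p(5)=7, p(6)=11, p(7)=15, p(8)=22, p(9)=30, p(10)=42, p(11)=56, p(12)=77, p(13)=101, p(14)=135, p(15)=176, p(16)=231, p(17)=297, p(18)=385.
Final step: p(19) = p(18) + p(17) - p(14) - p(12) + p(7) + p(4)
= 385 + 297 - 135 - 77 + 15 + 5
= 490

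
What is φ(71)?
70

71 = 71
φ(n) = n × ∏(1 - 1/p) for each prime p dividing n
φ(71) = 71 × (1 - 1/71) = 70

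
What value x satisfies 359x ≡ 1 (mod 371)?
340

gcd(359, 371) = 1, so the inverse exists.
Extended Euclidean algorithm on (371, 359):
371 = 1 × 359 + 12  ⟹  12 = (1)·371 + (-1)·359
359 = 29 × 12 + 11  ⟹  11 = (-29)·371 + (30)·359
12 = 1 × 11 + 1  ⟹  1 = (30)·371 + (-31)·359
So (-31)·359 ≡ 1 (mod 371), i.e. 359^(-1) ≡ -31 ≡ 340 (mod 371).
Check: 359 × 340 = 122060 ≡ 1 (mod 371)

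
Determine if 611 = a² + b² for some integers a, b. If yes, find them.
Not possible

Factorization: 611 = 13 × 47
By Fermat: n is sum of two squares iff every prime p ≡ 3 (mod 4) appears to even power.
Prime(s) ≡ 3 (mod 4) with odd exponent: [(47, 1)]
Therefore 611 cannot be expressed as a² + b².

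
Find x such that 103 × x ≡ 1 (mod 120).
7

gcd(103, 120) = 1, so the inverse exists.
Extended Euclidean algorithm on (120, 103):
120 = 1 × 103 + 17  ⟹  17 = (1)·120 + (-1)·103
103 = 6 × 17 + 1  ⟹  1 = (-6)·120 + (7)·103
So (7)·103 ≡ 1 (mod 120), i.e. 103^(-1) ≡ 7 (mod 120).
Check: 103 × 7 = 721 ≡ 1 (mod 120)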